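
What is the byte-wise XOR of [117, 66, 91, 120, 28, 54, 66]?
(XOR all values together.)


XOR chain: 117 ^ 66 ^ 91 ^ 120 ^ 28 ^ 54 ^ 66 = 124

124


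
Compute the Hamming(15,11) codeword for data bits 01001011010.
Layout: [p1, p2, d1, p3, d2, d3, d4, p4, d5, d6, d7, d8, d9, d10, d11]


Parity bits: p1=1, p2=0, p3=1, p4=0

100110001011010


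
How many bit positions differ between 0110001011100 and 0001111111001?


XOR: 0111110100101
Count of 1s: 8

8


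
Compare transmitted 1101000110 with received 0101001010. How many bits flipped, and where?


XOR: 1000001100

3 error(s) at position(s): 0, 6, 7


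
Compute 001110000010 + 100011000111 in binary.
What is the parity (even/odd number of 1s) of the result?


001110000010 = 898
100011000111 = 2247
Sum = 3145 = 110001001001
1s count = 5

odd parity (5 ones in 110001001001)


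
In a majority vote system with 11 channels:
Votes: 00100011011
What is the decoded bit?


Ones: 5 out of 11
Threshold: 6

0 (5/11 voted 1)


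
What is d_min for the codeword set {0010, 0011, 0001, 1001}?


Comparing all pairs, minimum distance: 1
Can detect 0 errors, correct 0 errors

1


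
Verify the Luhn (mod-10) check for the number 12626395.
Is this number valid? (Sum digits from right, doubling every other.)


Luhn sum = 29
29 mod 10 = 9

Invalid (Luhn sum mod 10 = 9)


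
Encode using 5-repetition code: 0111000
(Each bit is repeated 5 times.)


Each bit -> 5 copies

00000111111111111111000000000000000


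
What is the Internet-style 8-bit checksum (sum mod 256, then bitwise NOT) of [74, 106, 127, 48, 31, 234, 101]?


Sum = 721 mod 256 = 209
Complement = 46

46


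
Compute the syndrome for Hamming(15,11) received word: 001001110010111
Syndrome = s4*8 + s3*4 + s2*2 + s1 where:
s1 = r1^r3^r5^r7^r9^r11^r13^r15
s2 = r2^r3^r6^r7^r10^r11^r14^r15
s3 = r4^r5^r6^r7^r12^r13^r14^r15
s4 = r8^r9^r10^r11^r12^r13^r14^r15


s1=1, s2=0, s3=1, s4=1

Syndrome = 13 (error at position 13)


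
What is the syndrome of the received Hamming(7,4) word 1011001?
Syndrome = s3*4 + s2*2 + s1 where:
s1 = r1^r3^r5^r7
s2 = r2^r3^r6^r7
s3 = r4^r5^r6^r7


s1=1, s2=0, s3=0

Syndrome = 1 (error at position 1)


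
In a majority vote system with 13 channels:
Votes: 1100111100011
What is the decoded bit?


Ones: 8 out of 13
Threshold: 7

1 (8/13 voted 1)


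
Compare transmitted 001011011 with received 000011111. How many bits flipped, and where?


XOR: 001000100

2 error(s) at position(s): 2, 6


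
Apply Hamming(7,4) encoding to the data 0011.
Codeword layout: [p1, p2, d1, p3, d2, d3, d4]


Parity bits: p1=1, p2=0, p3=0

1000011


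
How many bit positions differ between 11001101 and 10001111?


XOR: 01000010
Count of 1s: 2

2


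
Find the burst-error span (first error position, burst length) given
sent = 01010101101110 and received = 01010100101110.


XOR: 00000001000000

Burst at position 7, length 1


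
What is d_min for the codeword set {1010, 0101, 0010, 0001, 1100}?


Comparing all pairs, minimum distance: 1
Can detect 0 errors, correct 0 errors

1


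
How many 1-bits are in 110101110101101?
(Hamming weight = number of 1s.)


Counting 1s in 110101110101101

10


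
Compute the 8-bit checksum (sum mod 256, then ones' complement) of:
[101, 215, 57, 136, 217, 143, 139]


Sum = 1008 mod 256 = 240
Complement = 15

15


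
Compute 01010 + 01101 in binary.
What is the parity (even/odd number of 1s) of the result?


01010 = 10
01101 = 13
Sum = 23 = 10111
1s count = 4

even parity (4 ones in 10111)


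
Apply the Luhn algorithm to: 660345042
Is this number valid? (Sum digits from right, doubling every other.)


Luhn sum = 30
30 mod 10 = 0

Valid (Luhn sum mod 10 = 0)


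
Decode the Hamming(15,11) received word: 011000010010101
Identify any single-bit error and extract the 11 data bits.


Syndrome = 0: no error detected

Data: 10000010101 (no errors)


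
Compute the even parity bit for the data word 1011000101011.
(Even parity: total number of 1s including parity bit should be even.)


Number of 1s in data: 7
Parity bit: 1

1


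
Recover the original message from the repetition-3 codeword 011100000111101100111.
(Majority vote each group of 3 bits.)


Groups: 011, 100, 000, 111, 101, 100, 111
Majority votes: 1001101

1001101


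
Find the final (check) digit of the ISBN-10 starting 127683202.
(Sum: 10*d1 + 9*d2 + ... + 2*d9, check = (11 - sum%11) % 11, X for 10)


Weighted sum: 201
201 mod 11 = 3

Check digit: 8


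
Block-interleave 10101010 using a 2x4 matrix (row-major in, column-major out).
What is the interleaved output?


Matrix:
  1010
  1010
Read columns: 11001100

11001100


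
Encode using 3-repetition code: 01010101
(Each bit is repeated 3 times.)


Each bit -> 3 copies

000111000111000111000111


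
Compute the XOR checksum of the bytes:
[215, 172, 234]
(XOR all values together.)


XOR chain: 215 ^ 172 ^ 234 = 145

145


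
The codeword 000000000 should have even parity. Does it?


Number of 1s: 0

Yes, parity is correct (0 ones)


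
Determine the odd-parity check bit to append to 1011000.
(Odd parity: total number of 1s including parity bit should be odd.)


Number of 1s in data: 3
Parity bit: 0

0


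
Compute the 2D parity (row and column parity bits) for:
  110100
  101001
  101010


Row parities: 111
Column parities: 110111

Row P: 111, Col P: 110111, Corner: 1


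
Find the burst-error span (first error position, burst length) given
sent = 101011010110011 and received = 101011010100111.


XOR: 000000000010100

Burst at position 10, length 3


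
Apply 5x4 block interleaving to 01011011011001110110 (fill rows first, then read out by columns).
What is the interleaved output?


Matrix:
  0101
  1011
  0110
  0111
  0110
Read columns: 01000101110111111010

01000101110111111010


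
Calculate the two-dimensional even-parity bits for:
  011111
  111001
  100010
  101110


Row parities: 1000
Column parities: 101010

Row P: 1000, Col P: 101010, Corner: 1


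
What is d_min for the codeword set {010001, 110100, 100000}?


Comparing all pairs, minimum distance: 2
Can detect 1 errors, correct 0 errors

2


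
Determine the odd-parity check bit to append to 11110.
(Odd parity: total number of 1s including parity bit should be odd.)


Number of 1s in data: 4
Parity bit: 1

1


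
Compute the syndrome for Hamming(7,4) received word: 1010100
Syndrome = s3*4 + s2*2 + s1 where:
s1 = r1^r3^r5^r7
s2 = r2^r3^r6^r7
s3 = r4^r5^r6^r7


s1=1, s2=1, s3=1

Syndrome = 7 (error at position 7)


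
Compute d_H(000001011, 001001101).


XOR: 001000110
Count of 1s: 3

3


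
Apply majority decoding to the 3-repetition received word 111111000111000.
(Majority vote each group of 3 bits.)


Groups: 111, 111, 000, 111, 000
Majority votes: 11010

11010


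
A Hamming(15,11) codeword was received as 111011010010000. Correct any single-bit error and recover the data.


Syndrome = 0: no error detected

Data: 11100010000 (no errors)


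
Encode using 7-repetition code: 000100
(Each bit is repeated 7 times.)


Each bit -> 7 copies

000000000000000000000111111100000000000000


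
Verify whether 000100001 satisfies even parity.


Number of 1s: 2

Yes, parity is correct (2 ones)


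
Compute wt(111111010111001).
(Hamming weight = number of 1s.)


Counting 1s in 111111010111001

11


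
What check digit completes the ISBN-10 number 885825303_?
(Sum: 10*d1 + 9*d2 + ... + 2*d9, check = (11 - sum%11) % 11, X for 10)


Weighted sum: 303
303 mod 11 = 6

Check digit: 5


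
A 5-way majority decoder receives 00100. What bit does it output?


Ones: 1 out of 5
Threshold: 3

0 (1/5 voted 1)


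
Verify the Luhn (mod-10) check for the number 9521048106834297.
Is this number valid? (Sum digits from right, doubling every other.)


Luhn sum = 73
73 mod 10 = 3

Invalid (Luhn sum mod 10 = 3)


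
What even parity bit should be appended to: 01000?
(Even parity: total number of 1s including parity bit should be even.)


Number of 1s in data: 1
Parity bit: 1

1


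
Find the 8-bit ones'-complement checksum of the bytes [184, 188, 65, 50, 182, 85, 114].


Sum = 868 mod 256 = 100
Complement = 155

155


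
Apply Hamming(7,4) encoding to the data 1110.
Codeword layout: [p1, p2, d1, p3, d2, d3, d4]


Parity bits: p1=0, p2=0, p3=0

0010110


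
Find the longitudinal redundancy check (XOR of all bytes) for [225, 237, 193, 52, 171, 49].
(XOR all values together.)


XOR chain: 225 ^ 237 ^ 193 ^ 52 ^ 171 ^ 49 = 99

99


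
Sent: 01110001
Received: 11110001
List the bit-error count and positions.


XOR: 10000000

1 error(s) at position(s): 0


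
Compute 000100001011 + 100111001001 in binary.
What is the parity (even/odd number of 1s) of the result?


000100001011 = 267
100111001001 = 2505
Sum = 2772 = 101011010100
1s count = 6

even parity (6 ones in 101011010100)


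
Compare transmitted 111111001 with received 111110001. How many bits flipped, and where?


XOR: 000001000

1 error(s) at position(s): 5


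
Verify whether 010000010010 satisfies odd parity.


Number of 1s: 3

Yes, parity is correct (3 ones)


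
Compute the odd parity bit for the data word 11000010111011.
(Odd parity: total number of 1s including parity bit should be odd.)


Number of 1s in data: 8
Parity bit: 1

1


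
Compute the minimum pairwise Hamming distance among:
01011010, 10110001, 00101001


Comparing all pairs, minimum distance: 3
Can detect 2 errors, correct 1 errors

3


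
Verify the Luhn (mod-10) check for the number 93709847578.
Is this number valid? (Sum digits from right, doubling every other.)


Luhn sum = 65
65 mod 10 = 5

Invalid (Luhn sum mod 10 = 5)


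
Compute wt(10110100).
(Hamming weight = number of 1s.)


Counting 1s in 10110100

4


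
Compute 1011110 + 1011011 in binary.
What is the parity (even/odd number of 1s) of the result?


1011110 = 94
1011011 = 91
Sum = 185 = 10111001
1s count = 5

odd parity (5 ones in 10111001)


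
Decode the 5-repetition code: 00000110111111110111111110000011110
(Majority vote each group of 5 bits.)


Groups: 00000, 11011, 11111, 10111, 11111, 00000, 11110
Majority votes: 0111101

0111101


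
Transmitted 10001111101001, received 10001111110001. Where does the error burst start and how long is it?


XOR: 00000000011000

Burst at position 9, length 2


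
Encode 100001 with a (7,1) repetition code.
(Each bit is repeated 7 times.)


Each bit -> 7 copies

111111100000000000000000000000000001111111


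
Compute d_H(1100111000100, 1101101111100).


XOR: 0001010111000
Count of 1s: 5

5


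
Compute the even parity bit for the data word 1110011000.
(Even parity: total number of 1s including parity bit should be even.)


Number of 1s in data: 5
Parity bit: 1

1


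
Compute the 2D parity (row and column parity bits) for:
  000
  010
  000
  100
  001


Row parities: 01011
Column parities: 111

Row P: 01011, Col P: 111, Corner: 1


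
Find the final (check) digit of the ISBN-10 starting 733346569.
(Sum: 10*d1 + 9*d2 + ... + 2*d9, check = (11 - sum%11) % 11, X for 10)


Weighted sum: 252
252 mod 11 = 10

Check digit: 1


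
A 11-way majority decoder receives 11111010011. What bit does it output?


Ones: 8 out of 11
Threshold: 6

1 (8/11 voted 1)


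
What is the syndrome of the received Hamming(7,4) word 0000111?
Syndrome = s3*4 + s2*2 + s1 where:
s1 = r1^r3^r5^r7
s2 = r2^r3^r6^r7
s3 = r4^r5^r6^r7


s1=0, s2=0, s3=1

Syndrome = 4 (error at position 4)


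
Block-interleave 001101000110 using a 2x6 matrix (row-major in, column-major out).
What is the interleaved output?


Matrix:
  001101
  000110
Read columns: 000010110110

000010110110


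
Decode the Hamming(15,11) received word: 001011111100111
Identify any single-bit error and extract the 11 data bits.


Syndrome = 0: no error detected

Data: 11111100111 (no errors)


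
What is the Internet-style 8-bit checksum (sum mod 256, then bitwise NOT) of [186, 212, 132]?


Sum = 530 mod 256 = 18
Complement = 237

237


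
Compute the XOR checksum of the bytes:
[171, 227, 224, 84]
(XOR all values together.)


XOR chain: 171 ^ 227 ^ 224 ^ 84 = 252

252


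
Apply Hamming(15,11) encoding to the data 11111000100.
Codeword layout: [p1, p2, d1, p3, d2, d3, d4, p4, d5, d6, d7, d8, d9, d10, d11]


Parity bits: p1=1, p2=1, p3=0, p4=0

111011101000100


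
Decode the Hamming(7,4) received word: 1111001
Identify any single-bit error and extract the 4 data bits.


Syndrome = 3: error at position 3

Data: 0001 (corrected bit 3)


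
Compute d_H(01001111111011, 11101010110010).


XOR: 10100101001001
Count of 1s: 6

6


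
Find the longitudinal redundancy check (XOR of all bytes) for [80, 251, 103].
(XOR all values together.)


XOR chain: 80 ^ 251 ^ 103 = 204

204


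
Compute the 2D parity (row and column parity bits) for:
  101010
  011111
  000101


Row parities: 110
Column parities: 110000

Row P: 110, Col P: 110000, Corner: 0


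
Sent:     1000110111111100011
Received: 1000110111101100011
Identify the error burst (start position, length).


XOR: 0000000000010000000

Burst at position 11, length 1


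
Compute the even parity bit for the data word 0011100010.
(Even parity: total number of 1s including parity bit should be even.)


Number of 1s in data: 4
Parity bit: 0

0


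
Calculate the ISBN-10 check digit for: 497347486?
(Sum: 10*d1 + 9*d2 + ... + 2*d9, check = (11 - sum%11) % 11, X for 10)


Weighted sum: 309
309 mod 11 = 1

Check digit: X


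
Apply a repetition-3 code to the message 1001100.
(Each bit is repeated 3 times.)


Each bit -> 3 copies

111000000111111000000


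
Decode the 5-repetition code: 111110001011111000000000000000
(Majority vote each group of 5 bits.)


Groups: 11111, 00010, 11111, 00000, 00000, 00000
Majority votes: 101000

101000


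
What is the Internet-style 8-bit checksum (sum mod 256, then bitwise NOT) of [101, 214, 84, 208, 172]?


Sum = 779 mod 256 = 11
Complement = 244

244


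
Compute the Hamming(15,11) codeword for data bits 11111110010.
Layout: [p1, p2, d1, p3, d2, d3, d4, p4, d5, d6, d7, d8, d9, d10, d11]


Parity bits: p1=1, p2=0, p3=0, p4=0

101011101110010


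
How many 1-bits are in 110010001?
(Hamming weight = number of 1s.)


Counting 1s in 110010001

4


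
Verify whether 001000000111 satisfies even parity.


Number of 1s: 4

Yes, parity is correct (4 ones)


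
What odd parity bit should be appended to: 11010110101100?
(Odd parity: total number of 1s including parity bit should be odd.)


Number of 1s in data: 8
Parity bit: 1

1


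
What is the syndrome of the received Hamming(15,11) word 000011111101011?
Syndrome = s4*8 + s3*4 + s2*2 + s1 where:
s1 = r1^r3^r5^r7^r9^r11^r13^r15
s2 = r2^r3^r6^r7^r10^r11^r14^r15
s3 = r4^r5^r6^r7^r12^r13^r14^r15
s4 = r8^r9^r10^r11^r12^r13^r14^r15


s1=0, s2=1, s3=0, s4=0

Syndrome = 2 (error at position 2)


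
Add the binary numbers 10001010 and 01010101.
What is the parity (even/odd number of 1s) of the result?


10001010 = 138
01010101 = 85
Sum = 223 = 11011111
1s count = 7

odd parity (7 ones in 11011111)


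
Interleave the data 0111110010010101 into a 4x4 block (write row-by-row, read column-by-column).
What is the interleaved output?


Matrix:
  0111
  1100
  1001
  0101
Read columns: 0110110110001011

0110110110001011


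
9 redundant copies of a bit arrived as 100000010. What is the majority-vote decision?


Ones: 2 out of 9
Threshold: 5

0 (2/9 voted 1)


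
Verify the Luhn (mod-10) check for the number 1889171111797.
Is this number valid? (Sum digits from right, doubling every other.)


Luhn sum = 60
60 mod 10 = 0

Valid (Luhn sum mod 10 = 0)


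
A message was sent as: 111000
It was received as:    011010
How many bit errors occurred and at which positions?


XOR: 100010

2 error(s) at position(s): 0, 4


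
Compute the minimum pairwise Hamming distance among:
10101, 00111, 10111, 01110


Comparing all pairs, minimum distance: 1
Can detect 0 errors, correct 0 errors

1


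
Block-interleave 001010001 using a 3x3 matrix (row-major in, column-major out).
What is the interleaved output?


Matrix:
  001
  010
  001
Read columns: 000010101

000010101


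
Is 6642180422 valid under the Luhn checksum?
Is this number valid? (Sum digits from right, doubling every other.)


Luhn sum = 39
39 mod 10 = 9

Invalid (Luhn sum mod 10 = 9)


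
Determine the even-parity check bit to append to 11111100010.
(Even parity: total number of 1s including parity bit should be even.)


Number of 1s in data: 7
Parity bit: 1

1


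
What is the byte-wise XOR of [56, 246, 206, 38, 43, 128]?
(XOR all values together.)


XOR chain: 56 ^ 246 ^ 206 ^ 38 ^ 43 ^ 128 = 141

141


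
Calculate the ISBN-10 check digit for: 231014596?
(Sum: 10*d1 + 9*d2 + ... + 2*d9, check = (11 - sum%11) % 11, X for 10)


Weighted sum: 140
140 mod 11 = 8

Check digit: 3


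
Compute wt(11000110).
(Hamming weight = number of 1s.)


Counting 1s in 11000110

4


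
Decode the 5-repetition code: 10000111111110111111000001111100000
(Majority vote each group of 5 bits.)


Groups: 10000, 11111, 11101, 11111, 00000, 11111, 00000
Majority votes: 0111010

0111010


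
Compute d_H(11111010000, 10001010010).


XOR: 01110000010
Count of 1s: 4

4


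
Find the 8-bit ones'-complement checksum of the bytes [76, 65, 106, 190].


Sum = 437 mod 256 = 181
Complement = 74

74


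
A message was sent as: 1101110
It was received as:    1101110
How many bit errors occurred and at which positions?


XOR: 0000000

0 errors (received matches sent)


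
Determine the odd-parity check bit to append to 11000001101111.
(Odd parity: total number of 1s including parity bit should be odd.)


Number of 1s in data: 8
Parity bit: 1

1


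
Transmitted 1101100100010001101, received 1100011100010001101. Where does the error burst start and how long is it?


XOR: 0001111000000000000

Burst at position 3, length 4


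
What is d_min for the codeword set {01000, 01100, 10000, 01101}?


Comparing all pairs, minimum distance: 1
Can detect 0 errors, correct 0 errors

1


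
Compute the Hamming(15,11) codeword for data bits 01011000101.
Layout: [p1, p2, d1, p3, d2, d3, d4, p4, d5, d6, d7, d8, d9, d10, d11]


Parity bits: p1=1, p2=0, p3=0, p4=1

100010111000101


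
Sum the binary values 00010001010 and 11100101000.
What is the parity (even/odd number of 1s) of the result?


00010001010 = 138
11100101000 = 1832
Sum = 1970 = 11110110010
1s count = 7

odd parity (7 ones in 11110110010)


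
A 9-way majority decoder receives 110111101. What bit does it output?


Ones: 7 out of 9
Threshold: 5

1 (7/9 voted 1)


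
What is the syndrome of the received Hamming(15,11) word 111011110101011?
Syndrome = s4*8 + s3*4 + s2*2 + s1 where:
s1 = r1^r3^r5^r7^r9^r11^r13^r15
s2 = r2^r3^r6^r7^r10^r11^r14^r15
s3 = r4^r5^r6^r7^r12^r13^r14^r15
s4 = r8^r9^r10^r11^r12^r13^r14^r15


s1=1, s2=1, s3=0, s4=1

Syndrome = 11 (error at position 11)


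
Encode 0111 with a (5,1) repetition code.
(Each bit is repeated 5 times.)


Each bit -> 5 copies

00000111111111111111


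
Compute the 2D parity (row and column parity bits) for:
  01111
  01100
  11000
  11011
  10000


Row parities: 00001
Column parities: 10000

Row P: 00001, Col P: 10000, Corner: 1


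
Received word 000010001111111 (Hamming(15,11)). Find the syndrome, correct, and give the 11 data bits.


Syndrome = 13: error at position 13

Data: 01001111011 (corrected bit 13)


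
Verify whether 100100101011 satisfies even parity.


Number of 1s: 6

Yes, parity is correct (6 ones)


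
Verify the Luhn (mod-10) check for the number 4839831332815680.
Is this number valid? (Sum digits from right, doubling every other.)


Luhn sum = 76
76 mod 10 = 6

Invalid (Luhn sum mod 10 = 6)


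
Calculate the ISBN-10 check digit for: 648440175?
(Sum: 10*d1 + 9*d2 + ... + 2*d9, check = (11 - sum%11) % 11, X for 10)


Weighted sum: 247
247 mod 11 = 5

Check digit: 6


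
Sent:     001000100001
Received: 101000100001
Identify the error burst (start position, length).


XOR: 100000000000

Burst at position 0, length 1


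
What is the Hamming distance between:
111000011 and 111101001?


XOR: 000101010
Count of 1s: 3

3


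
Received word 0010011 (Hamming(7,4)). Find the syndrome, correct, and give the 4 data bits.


Syndrome = 2: error at position 2

Data: 1011 (corrected bit 2)


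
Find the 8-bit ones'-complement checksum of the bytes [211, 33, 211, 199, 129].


Sum = 783 mod 256 = 15
Complement = 240

240


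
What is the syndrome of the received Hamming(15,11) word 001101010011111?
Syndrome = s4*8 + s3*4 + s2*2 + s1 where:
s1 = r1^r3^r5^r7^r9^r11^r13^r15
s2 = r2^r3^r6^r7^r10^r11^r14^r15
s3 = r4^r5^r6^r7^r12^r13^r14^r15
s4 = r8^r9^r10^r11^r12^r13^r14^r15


s1=0, s2=1, s3=0, s4=0

Syndrome = 2 (error at position 2)


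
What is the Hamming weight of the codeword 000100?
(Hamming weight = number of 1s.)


Counting 1s in 000100

1


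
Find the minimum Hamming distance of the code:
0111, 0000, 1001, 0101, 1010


Comparing all pairs, minimum distance: 1
Can detect 0 errors, correct 0 errors

1


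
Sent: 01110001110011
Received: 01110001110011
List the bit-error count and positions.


XOR: 00000000000000

0 errors (received matches sent)


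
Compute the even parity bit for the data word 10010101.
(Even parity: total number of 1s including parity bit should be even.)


Number of 1s in data: 4
Parity bit: 0

0


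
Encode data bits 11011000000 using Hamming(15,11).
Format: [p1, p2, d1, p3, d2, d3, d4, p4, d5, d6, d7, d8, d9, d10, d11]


Parity bits: p1=0, p2=0, p3=0, p4=1

001010111000000


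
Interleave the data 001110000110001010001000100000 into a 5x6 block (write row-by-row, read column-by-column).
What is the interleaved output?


Matrix:
  001110
  000110
  001010
  001000
  100000
Read columns: 000010000010110110001110000000

000010000010110110001110000000


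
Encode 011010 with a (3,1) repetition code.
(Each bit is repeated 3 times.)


Each bit -> 3 copies

000111111000111000


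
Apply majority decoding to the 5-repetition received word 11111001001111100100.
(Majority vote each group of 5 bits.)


Groups: 11111, 00100, 11111, 00100
Majority votes: 1010

1010


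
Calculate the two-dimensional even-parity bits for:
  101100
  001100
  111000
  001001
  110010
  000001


Row parities: 101011
Column parities: 100010

Row P: 101011, Col P: 100010, Corner: 0


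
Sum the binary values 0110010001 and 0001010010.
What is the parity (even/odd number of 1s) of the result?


0110010001 = 401
0001010010 = 82
Sum = 483 = 111100011
1s count = 6

even parity (6 ones in 111100011)


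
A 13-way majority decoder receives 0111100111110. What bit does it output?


Ones: 9 out of 13
Threshold: 7

1 (9/13 voted 1)


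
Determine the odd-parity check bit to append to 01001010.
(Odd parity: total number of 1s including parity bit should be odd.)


Number of 1s in data: 3
Parity bit: 0

0


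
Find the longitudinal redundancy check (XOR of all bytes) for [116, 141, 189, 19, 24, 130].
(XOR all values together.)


XOR chain: 116 ^ 141 ^ 189 ^ 19 ^ 24 ^ 130 = 205

205


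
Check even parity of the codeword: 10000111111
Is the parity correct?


Number of 1s: 7

No, parity error (7 ones)


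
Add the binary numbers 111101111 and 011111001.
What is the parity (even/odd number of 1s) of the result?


111101111 = 495
011111001 = 249
Sum = 744 = 1011101000
1s count = 5

odd parity (5 ones in 1011101000)


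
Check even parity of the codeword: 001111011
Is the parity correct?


Number of 1s: 6

Yes, parity is correct (6 ones)


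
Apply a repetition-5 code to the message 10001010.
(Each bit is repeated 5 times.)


Each bit -> 5 copies

1111100000000000000011111000001111100000


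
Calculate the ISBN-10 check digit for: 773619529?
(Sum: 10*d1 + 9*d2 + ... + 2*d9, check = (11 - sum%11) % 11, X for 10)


Weighted sum: 294
294 mod 11 = 8

Check digit: 3


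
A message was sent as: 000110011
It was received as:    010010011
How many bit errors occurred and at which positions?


XOR: 010100000

2 error(s) at position(s): 1, 3


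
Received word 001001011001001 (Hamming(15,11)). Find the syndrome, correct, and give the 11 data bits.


Syndrome = 7: error at position 7

Data: 10111001001 (corrected bit 7)


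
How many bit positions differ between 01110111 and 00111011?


XOR: 01001100
Count of 1s: 3

3


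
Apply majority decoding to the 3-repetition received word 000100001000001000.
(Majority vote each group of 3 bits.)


Groups: 000, 100, 001, 000, 001, 000
Majority votes: 000000

000000


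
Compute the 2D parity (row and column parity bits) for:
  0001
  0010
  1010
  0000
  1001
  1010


Row parities: 110000
Column parities: 1010

Row P: 110000, Col P: 1010, Corner: 0


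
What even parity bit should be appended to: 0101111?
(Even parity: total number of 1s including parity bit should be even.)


Number of 1s in data: 5
Parity bit: 1

1


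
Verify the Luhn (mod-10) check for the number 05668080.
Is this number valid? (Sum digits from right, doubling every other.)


Luhn sum = 28
28 mod 10 = 8

Invalid (Luhn sum mod 10 = 8)


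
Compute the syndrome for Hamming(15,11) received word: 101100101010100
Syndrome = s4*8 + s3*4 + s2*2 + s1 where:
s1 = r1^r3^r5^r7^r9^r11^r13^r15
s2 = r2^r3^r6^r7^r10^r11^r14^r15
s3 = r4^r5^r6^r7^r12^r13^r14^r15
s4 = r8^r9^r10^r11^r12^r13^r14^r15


s1=0, s2=1, s3=1, s4=1

Syndrome = 14 (error at position 14)


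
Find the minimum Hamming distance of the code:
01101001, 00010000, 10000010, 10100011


Comparing all pairs, minimum distance: 2
Can detect 1 errors, correct 0 errors

2


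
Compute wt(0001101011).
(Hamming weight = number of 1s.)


Counting 1s in 0001101011

5


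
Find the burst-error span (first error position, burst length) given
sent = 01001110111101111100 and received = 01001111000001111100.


XOR: 00000001111100000000

Burst at position 7, length 5


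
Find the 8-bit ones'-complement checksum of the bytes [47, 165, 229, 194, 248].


Sum = 883 mod 256 = 115
Complement = 140

140


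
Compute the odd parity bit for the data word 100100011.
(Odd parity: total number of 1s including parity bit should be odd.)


Number of 1s in data: 4
Parity bit: 1

1


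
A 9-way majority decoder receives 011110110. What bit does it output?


Ones: 6 out of 9
Threshold: 5

1 (6/9 voted 1)


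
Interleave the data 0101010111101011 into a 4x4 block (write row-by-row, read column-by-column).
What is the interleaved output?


Matrix:
  0101
  0101
  1110
  1011
Read columns: 0011111000111101

0011111000111101


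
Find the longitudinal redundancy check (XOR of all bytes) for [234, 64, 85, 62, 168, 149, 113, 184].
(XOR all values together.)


XOR chain: 234 ^ 64 ^ 85 ^ 62 ^ 168 ^ 149 ^ 113 ^ 184 = 53

53


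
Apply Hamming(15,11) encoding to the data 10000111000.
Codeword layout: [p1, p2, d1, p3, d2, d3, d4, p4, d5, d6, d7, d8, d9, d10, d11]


Parity bits: p1=0, p2=1, p3=1, p4=1

011100010111000


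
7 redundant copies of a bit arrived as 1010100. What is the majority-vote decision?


Ones: 3 out of 7
Threshold: 4

0 (3/7 voted 1)


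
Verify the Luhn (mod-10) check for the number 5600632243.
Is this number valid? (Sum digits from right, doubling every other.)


Luhn sum = 30
30 mod 10 = 0

Valid (Luhn sum mod 10 = 0)


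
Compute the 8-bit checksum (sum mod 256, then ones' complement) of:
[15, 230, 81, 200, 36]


Sum = 562 mod 256 = 50
Complement = 205

205


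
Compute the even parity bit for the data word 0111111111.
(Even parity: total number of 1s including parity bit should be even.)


Number of 1s in data: 9
Parity bit: 1

1


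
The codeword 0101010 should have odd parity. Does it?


Number of 1s: 3

Yes, parity is correct (3 ones)


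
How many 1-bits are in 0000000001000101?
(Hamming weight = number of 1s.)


Counting 1s in 0000000001000101

3


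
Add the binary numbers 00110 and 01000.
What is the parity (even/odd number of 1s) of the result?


00110 = 6
01000 = 8
Sum = 14 = 1110
1s count = 3

odd parity (3 ones in 1110)


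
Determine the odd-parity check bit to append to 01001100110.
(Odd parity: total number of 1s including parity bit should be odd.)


Number of 1s in data: 5
Parity bit: 0

0


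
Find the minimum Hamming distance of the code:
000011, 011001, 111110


Comparing all pairs, minimum distance: 3
Can detect 2 errors, correct 1 errors

3


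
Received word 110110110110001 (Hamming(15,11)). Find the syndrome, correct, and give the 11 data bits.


Syndrome = 3: error at position 3

Data: 11010110001 (corrected bit 3)


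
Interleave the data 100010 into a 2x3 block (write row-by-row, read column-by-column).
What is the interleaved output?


Matrix:
  100
  010
Read columns: 100100

100100


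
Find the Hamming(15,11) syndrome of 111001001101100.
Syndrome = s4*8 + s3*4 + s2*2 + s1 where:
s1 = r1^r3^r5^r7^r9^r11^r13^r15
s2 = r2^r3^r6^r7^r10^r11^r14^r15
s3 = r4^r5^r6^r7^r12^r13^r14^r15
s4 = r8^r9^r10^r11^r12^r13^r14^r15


s1=0, s2=0, s3=1, s4=0

Syndrome = 4 (error at position 4)


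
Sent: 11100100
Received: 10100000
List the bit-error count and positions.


XOR: 01000100

2 error(s) at position(s): 1, 5


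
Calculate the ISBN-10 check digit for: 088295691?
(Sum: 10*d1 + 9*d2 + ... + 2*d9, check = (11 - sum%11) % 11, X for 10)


Weighted sum: 282
282 mod 11 = 7

Check digit: 4


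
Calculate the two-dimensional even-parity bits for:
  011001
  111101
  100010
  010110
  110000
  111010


Row parities: 110100
Column parities: 011010

Row P: 110100, Col P: 011010, Corner: 1


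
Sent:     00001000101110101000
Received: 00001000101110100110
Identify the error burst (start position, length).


XOR: 00000000000000001110

Burst at position 16, length 3


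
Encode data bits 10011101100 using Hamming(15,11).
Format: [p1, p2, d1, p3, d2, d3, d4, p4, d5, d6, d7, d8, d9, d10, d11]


Parity bits: p1=0, p2=1, p3=1, p4=0

011100101101100


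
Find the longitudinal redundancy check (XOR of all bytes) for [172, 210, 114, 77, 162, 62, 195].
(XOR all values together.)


XOR chain: 172 ^ 210 ^ 114 ^ 77 ^ 162 ^ 62 ^ 195 = 30

30


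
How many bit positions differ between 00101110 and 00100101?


XOR: 00001011
Count of 1s: 3

3


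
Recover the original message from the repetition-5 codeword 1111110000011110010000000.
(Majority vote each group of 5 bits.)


Groups: 11111, 10000, 01111, 00100, 00000
Majority votes: 10100

10100


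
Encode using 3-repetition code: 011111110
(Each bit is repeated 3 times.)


Each bit -> 3 copies

000111111111111111111111000


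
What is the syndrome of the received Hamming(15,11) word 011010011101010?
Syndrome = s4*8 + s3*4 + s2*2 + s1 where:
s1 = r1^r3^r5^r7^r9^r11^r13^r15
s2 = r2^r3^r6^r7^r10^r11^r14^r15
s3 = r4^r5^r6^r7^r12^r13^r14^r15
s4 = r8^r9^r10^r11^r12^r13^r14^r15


s1=1, s2=0, s3=1, s4=1

Syndrome = 13 (error at position 13)


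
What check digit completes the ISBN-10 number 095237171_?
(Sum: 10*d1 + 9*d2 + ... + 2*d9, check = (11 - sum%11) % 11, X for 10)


Weighted sum: 215
215 mod 11 = 6

Check digit: 5


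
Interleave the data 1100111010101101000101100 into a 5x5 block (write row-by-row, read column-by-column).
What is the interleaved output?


Matrix:
  11001
  11010
  10110
  10001
  01100
Read columns: 1111011001001010110010010

1111011001001010110010010


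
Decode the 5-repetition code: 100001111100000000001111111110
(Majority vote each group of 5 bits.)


Groups: 10000, 11111, 00000, 00000, 11111, 11110
Majority votes: 010011

010011


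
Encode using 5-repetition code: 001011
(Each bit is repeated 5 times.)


Each bit -> 5 copies

000000000011111000001111111111


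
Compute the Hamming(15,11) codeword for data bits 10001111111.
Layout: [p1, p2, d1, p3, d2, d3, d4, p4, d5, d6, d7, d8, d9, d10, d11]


Parity bits: p1=1, p2=1, p3=0, p4=1

111000011111111


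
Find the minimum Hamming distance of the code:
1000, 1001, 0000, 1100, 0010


Comparing all pairs, minimum distance: 1
Can detect 0 errors, correct 0 errors

1


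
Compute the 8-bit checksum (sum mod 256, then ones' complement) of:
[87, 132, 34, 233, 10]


Sum = 496 mod 256 = 240
Complement = 15

15


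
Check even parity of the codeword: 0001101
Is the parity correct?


Number of 1s: 3

No, parity error (3 ones)


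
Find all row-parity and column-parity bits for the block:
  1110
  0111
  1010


Row parities: 110
Column parities: 0011

Row P: 110, Col P: 0011, Corner: 0


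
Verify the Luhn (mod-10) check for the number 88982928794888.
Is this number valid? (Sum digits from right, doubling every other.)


Luhn sum = 102
102 mod 10 = 2

Invalid (Luhn sum mod 10 = 2)


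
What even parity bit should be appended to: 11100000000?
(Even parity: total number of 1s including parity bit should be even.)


Number of 1s in data: 3
Parity bit: 1

1


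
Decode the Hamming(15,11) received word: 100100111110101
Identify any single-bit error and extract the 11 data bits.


Syndrome = 0: no error detected

Data: 00011110101 (no errors)


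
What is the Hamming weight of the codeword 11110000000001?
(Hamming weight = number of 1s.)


Counting 1s in 11110000000001

5


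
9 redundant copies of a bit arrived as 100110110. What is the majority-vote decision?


Ones: 5 out of 9
Threshold: 5

1 (5/9 voted 1)


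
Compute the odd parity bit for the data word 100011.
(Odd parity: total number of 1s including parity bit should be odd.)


Number of 1s in data: 3
Parity bit: 0

0


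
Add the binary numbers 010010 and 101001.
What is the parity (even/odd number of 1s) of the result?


010010 = 18
101001 = 41
Sum = 59 = 111011
1s count = 5

odd parity (5 ones in 111011)


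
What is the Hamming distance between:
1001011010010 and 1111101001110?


XOR: 0110110011100
Count of 1s: 7

7


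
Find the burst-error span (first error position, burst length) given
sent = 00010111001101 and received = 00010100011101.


XOR: 00000011010000

Burst at position 6, length 4


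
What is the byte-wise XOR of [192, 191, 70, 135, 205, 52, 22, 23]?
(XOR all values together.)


XOR chain: 192 ^ 191 ^ 70 ^ 135 ^ 205 ^ 52 ^ 22 ^ 23 = 70

70


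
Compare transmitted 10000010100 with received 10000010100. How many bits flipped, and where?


XOR: 00000000000

0 errors (received matches sent)


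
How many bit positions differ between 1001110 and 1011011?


XOR: 0010101
Count of 1s: 3

3


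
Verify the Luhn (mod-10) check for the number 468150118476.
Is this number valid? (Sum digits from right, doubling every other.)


Luhn sum = 48
48 mod 10 = 8

Invalid (Luhn sum mod 10 = 8)


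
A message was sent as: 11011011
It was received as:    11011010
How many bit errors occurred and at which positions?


XOR: 00000001

1 error(s) at position(s): 7


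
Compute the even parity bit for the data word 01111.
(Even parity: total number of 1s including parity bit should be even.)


Number of 1s in data: 4
Parity bit: 0

0


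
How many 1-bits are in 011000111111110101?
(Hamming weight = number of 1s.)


Counting 1s in 011000111111110101

12


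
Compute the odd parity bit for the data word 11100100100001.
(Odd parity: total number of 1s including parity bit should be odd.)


Number of 1s in data: 6
Parity bit: 1

1


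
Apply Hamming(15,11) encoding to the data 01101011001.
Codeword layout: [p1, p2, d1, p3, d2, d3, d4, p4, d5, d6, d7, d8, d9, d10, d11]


Parity bits: p1=0, p2=1, p3=0, p4=0

010011001011001


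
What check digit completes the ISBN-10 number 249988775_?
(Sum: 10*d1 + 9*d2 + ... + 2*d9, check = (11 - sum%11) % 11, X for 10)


Weighted sum: 338
338 mod 11 = 8

Check digit: 3


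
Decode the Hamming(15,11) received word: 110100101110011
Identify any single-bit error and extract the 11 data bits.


Syndrome = 9: error at position 9

Data: 00010110011 (corrected bit 9)


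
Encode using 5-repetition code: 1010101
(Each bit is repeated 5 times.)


Each bit -> 5 copies

11111000001111100000111110000011111


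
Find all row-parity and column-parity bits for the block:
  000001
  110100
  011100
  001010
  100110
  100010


Row parities: 111010
Column parities: 100111

Row P: 111010, Col P: 100111, Corner: 0


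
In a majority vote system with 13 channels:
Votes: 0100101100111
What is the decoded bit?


Ones: 7 out of 13
Threshold: 7

1 (7/13 voted 1)


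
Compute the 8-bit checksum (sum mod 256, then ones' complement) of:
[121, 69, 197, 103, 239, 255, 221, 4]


Sum = 1209 mod 256 = 185
Complement = 70

70


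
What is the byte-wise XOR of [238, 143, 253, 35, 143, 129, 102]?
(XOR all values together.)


XOR chain: 238 ^ 143 ^ 253 ^ 35 ^ 143 ^ 129 ^ 102 = 215

215


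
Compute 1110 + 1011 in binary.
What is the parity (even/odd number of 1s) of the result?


1110 = 14
1011 = 11
Sum = 25 = 11001
1s count = 3

odd parity (3 ones in 11001)


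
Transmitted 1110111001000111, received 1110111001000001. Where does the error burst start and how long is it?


XOR: 0000000000000110

Burst at position 13, length 2


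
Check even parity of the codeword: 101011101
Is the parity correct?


Number of 1s: 6

Yes, parity is correct (6 ones)


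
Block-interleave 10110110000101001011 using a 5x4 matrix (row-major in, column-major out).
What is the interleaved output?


Matrix:
  1011
  0110
  0001
  0100
  1011
Read columns: 10001010101100110101

10001010101100110101


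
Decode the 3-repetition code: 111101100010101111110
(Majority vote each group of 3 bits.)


Groups: 111, 101, 100, 010, 101, 111, 110
Majority votes: 1100111

1100111


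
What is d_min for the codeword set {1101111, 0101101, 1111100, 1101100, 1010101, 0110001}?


Comparing all pairs, minimum distance: 1
Can detect 0 errors, correct 0 errors

1


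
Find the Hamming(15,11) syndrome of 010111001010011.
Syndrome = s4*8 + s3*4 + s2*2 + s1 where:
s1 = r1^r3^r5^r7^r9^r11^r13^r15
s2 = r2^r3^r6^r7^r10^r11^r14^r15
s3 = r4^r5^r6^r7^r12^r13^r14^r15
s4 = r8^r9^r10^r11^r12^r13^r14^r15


s1=0, s2=1, s3=1, s4=0

Syndrome = 6 (error at position 6)


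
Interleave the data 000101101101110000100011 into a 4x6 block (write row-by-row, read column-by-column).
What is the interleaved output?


Matrix:
  000101
  101101
  110000
  100011
Read columns: 011100100100110000011101

011100100100110000011101


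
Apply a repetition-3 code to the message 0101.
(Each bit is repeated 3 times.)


Each bit -> 3 copies

000111000111


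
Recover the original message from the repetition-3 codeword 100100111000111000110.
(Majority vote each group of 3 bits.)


Groups: 100, 100, 111, 000, 111, 000, 110
Majority votes: 0010101

0010101


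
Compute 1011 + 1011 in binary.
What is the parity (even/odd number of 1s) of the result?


1011 = 11
1011 = 11
Sum = 22 = 10110
1s count = 3

odd parity (3 ones in 10110)
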